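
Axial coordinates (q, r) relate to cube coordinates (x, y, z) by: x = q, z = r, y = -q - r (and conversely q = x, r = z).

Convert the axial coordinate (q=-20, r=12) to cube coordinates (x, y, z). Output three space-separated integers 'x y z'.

x = q = -20
z = r = 12
y = -x - z = -(-20) - (12) = 8

Answer: -20 8 12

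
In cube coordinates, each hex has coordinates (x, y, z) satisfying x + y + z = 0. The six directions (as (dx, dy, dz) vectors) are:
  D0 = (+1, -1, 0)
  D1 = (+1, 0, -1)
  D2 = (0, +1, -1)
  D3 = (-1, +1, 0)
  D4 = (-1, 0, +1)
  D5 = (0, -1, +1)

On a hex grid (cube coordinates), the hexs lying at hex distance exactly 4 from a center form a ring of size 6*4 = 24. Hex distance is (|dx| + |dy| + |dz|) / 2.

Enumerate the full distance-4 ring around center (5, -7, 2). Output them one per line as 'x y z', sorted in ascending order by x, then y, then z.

Answer: 1 -7 6
1 -6 5
1 -5 4
1 -4 3
1 -3 2
2 -8 6
2 -3 1
3 -9 6
3 -3 0
4 -10 6
4 -3 -1
5 -11 6
5 -3 -2
6 -11 5
6 -4 -2
7 -11 4
7 -5 -2
8 -11 3
8 -6 -2
9 -11 2
9 -10 1
9 -9 0
9 -8 -1
9 -7 -2

Derivation:
Walk ring at distance 4 from (5, -7, 2):
Start at center + D4*4 = (1, -7, 6)
  hex 0: (1, -7, 6)
  hex 1: (2, -8, 6)
  hex 2: (3, -9, 6)
  hex 3: (4, -10, 6)
  hex 4: (5, -11, 6)
  hex 5: (6, -11, 5)
  hex 6: (7, -11, 4)
  hex 7: (8, -11, 3)
  hex 8: (9, -11, 2)
  hex 9: (9, -10, 1)
  hex 10: (9, -9, 0)
  hex 11: (9, -8, -1)
  hex 12: (9, -7, -2)
  hex 13: (8, -6, -2)
  hex 14: (7, -5, -2)
  hex 15: (6, -4, -2)
  hex 16: (5, -3, -2)
  hex 17: (4, -3, -1)
  hex 18: (3, -3, 0)
  hex 19: (2, -3, 1)
  hex 20: (1, -3, 2)
  hex 21: (1, -4, 3)
  hex 22: (1, -5, 4)
  hex 23: (1, -6, 5)
Sorted: 24 hexes.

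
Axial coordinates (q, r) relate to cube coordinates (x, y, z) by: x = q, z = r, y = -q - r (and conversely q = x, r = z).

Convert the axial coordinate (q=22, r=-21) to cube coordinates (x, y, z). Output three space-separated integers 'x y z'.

Answer: 22 -1 -21

Derivation:
x = q = 22
z = r = -21
y = -x - z = -(22) - (-21) = -1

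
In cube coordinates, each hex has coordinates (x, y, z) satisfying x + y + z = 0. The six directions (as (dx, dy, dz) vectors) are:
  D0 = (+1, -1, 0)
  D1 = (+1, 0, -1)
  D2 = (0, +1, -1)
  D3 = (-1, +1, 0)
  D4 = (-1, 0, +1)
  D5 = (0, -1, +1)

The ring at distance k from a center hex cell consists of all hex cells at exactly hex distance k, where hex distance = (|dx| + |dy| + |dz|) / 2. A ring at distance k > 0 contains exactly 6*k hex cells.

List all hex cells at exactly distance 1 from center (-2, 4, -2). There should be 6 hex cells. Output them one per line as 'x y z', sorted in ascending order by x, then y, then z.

Answer: -3 4 -1
-3 5 -2
-2 3 -1
-2 5 -3
-1 3 -2
-1 4 -3

Derivation:
Walk ring at distance 1 from (-2, 4, -2):
Start at center + D4*1 = (-3, 4, -1)
  hex 0: (-3, 4, -1)
  hex 1: (-2, 3, -1)
  hex 2: (-1, 3, -2)
  hex 3: (-1, 4, -3)
  hex 4: (-2, 5, -3)
  hex 5: (-3, 5, -2)
Sorted: 6 hexes.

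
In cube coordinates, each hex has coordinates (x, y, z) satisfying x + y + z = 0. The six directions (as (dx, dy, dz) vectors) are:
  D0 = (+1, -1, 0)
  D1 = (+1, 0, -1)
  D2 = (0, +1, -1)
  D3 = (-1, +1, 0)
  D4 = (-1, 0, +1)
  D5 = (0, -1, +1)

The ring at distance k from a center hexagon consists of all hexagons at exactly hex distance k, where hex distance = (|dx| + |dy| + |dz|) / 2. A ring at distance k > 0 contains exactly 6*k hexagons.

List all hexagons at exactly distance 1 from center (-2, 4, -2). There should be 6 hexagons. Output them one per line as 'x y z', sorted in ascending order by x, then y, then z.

Answer: -3 4 -1
-3 5 -2
-2 3 -1
-2 5 -3
-1 3 -2
-1 4 -3

Derivation:
Walk ring at distance 1 from (-2, 4, -2):
Start at center + D4*1 = (-3, 4, -1)
  hex 0: (-3, 4, -1)
  hex 1: (-2, 3, -1)
  hex 2: (-1, 3, -2)
  hex 3: (-1, 4, -3)
  hex 4: (-2, 5, -3)
  hex 5: (-3, 5, -2)
Sorted: 6 hexes.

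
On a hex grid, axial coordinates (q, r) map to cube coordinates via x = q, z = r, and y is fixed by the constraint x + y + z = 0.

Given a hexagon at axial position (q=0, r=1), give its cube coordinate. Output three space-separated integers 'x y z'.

Answer: 0 -1 1

Derivation:
x = q = 0
z = r = 1
y = -x - z = -(0) - (1) = -1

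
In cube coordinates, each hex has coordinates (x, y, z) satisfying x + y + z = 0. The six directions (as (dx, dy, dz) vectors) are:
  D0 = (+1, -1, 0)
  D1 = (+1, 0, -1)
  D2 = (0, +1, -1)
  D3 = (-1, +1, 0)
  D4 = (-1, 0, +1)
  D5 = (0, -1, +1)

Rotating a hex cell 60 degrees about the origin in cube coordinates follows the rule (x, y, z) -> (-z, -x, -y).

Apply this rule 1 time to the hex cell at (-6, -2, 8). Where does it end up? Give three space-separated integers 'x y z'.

Start: (-6, -2, 8)
Step 1: (-6, -2, 8) -> (-(8), -(-6), -(-2)) = (-8, 6, 2)

Answer: -8 6 2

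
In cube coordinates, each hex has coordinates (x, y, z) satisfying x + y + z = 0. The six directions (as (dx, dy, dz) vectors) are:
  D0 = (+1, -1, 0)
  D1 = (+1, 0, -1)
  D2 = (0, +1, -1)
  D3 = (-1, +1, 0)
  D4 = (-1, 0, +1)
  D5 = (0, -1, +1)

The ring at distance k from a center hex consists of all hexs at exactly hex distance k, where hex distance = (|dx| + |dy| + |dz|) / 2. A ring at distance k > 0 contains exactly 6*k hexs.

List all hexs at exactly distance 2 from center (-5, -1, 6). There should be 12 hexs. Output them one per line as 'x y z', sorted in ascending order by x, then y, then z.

Walk ring at distance 2 from (-5, -1, 6):
Start at center + D4*2 = (-7, -1, 8)
  hex 0: (-7, -1, 8)
  hex 1: (-6, -2, 8)
  hex 2: (-5, -3, 8)
  hex 3: (-4, -3, 7)
  hex 4: (-3, -3, 6)
  hex 5: (-3, -2, 5)
  hex 6: (-3, -1, 4)
  hex 7: (-4, 0, 4)
  hex 8: (-5, 1, 4)
  hex 9: (-6, 1, 5)
  hex 10: (-7, 1, 6)
  hex 11: (-7, 0, 7)
Sorted: 12 hexes.

Answer: -7 -1 8
-7 0 7
-7 1 6
-6 -2 8
-6 1 5
-5 -3 8
-5 1 4
-4 -3 7
-4 0 4
-3 -3 6
-3 -2 5
-3 -1 4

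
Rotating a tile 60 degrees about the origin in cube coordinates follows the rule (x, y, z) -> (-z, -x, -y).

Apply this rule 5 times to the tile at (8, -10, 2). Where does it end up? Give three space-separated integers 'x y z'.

Answer: 10 -2 -8

Derivation:
Start: (8, -10, 2)
Step 1: (8, -10, 2) -> (-(2), -(8), -(-10)) = (-2, -8, 10)
Step 2: (-2, -8, 10) -> (-(10), -(-2), -(-8)) = (-10, 2, 8)
Step 3: (-10, 2, 8) -> (-(8), -(-10), -(2)) = (-8, 10, -2)
Step 4: (-8, 10, -2) -> (-(-2), -(-8), -(10)) = (2, 8, -10)
Step 5: (2, 8, -10) -> (-(-10), -(2), -(8)) = (10, -2, -8)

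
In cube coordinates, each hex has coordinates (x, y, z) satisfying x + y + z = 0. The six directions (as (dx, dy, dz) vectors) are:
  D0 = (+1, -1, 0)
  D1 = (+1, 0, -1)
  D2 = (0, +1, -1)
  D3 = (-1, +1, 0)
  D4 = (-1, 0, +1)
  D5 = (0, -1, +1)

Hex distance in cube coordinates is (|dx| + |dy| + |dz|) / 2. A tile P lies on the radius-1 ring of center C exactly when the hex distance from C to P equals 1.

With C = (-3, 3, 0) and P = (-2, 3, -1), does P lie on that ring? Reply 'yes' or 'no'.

|px - cx| = |-2 - (-3)| = 1
|py - cy| = |3 - 3| = 0
|pz - cz| = |-1 - 0| = 1
distance = (1+0+1)/2 = 2/2 = 1
radius = 1; distance == radius -> yes

Answer: yes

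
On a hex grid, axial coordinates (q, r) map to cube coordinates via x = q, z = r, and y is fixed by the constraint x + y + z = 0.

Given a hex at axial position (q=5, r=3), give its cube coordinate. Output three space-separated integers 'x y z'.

Answer: 5 -8 3

Derivation:
x = q = 5
z = r = 3
y = -x - z = -(5) - (3) = -8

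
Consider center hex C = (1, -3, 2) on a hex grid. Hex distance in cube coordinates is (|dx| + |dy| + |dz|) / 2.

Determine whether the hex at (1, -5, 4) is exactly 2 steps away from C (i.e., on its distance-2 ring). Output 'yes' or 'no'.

Answer: yes

Derivation:
|px - cx| = |1 - 1| = 0
|py - cy| = |-5 - (-3)| = 2
|pz - cz| = |4 - 2| = 2
distance = (0+2+2)/2 = 4/2 = 2
radius = 2; distance == radius -> yes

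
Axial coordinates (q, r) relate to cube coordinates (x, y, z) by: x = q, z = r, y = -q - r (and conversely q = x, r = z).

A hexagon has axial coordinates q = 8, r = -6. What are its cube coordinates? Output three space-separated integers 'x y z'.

Answer: 8 -2 -6

Derivation:
x = q = 8
z = r = -6
y = -x - z = -(8) - (-6) = -2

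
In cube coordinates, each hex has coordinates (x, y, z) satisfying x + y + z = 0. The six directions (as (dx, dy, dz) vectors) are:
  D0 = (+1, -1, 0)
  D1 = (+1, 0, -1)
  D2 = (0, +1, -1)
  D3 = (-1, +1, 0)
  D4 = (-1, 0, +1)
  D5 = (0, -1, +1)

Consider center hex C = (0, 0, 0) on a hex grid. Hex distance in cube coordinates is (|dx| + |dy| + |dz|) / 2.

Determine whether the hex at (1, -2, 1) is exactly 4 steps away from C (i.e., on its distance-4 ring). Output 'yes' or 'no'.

|px - cx| = |1 - 0| = 1
|py - cy| = |-2 - 0| = 2
|pz - cz| = |1 - 0| = 1
distance = (1+2+1)/2 = 4/2 = 2
radius = 4; distance != radius -> no

Answer: no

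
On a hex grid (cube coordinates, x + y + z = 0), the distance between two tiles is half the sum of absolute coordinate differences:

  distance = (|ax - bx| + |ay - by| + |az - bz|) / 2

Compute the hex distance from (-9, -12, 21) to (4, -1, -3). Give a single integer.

Answer: 24

Derivation:
|ax - bx| = |-9 - 4| = 13
|ay - by| = |-12 - (-1)| = 11
|az - bz| = |21 - (-3)| = 24
distance = (13 + 11 + 24) / 2 = 48 / 2 = 24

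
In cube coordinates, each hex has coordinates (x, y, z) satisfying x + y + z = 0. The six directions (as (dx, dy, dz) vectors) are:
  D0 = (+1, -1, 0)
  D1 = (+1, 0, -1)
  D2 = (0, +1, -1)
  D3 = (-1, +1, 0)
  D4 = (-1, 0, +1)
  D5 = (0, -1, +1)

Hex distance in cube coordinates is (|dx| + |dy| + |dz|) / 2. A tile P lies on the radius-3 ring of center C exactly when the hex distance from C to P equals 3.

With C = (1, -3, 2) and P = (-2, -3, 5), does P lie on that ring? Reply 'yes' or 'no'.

Answer: yes

Derivation:
|px - cx| = |-2 - 1| = 3
|py - cy| = |-3 - (-3)| = 0
|pz - cz| = |5 - 2| = 3
distance = (3+0+3)/2 = 6/2 = 3
radius = 3; distance == radius -> yes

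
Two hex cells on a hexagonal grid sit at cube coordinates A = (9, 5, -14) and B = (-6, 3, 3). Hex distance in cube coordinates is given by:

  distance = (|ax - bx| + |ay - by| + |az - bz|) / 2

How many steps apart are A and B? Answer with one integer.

|ax - bx| = |9 - (-6)| = 15
|ay - by| = |5 - 3| = 2
|az - bz| = |-14 - 3| = 17
distance = (15 + 2 + 17) / 2 = 34 / 2 = 17

Answer: 17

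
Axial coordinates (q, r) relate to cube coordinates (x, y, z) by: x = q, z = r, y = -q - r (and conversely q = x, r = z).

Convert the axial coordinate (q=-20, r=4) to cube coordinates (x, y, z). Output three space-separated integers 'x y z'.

Answer: -20 16 4

Derivation:
x = q = -20
z = r = 4
y = -x - z = -(-20) - (4) = 16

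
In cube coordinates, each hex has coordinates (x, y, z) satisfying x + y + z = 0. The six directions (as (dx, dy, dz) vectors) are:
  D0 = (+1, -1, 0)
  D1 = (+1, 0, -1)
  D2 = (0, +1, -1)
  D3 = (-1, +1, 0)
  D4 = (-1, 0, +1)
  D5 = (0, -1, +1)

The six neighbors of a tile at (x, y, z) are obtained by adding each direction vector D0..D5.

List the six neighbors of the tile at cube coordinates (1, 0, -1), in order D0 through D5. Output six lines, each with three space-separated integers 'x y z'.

Answer: 2 -1 -1
2 0 -2
1 1 -2
0 1 -1
0 0 0
1 -1 0

Derivation:
Center: (1, 0, -1). Add each direction:
  D0: (1, 0, -1) + (1, -1, 0) = (2, -1, -1)
  D1: (1, 0, -1) + (1, 0, -1) = (2, 0, -2)
  D2: (1, 0, -1) + (0, 1, -1) = (1, 1, -2)
  D3: (1, 0, -1) + (-1, 1, 0) = (0, 1, -1)
  D4: (1, 0, -1) + (-1, 0, 1) = (0, 0, 0)
  D5: (1, 0, -1) + (0, -1, 1) = (1, -1, 0)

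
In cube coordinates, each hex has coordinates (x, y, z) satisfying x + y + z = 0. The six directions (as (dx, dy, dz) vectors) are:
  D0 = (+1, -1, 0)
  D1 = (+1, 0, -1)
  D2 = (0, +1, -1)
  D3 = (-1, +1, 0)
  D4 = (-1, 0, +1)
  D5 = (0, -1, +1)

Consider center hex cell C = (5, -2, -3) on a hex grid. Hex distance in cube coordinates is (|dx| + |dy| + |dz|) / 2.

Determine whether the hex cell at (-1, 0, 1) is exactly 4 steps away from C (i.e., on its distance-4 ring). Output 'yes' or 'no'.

|px - cx| = |-1 - 5| = 6
|py - cy| = |0 - (-2)| = 2
|pz - cz| = |1 - (-3)| = 4
distance = (6+2+4)/2 = 12/2 = 6
radius = 4; distance != radius -> no

Answer: no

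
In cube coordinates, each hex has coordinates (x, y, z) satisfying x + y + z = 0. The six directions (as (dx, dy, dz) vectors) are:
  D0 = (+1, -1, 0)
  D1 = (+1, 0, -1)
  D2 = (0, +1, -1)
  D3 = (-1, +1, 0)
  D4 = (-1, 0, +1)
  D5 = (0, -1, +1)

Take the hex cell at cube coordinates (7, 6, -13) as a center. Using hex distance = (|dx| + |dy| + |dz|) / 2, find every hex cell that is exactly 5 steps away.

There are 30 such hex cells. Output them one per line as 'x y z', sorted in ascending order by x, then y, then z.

Answer: 2 6 -8
2 7 -9
2 8 -10
2 9 -11
2 10 -12
2 11 -13
3 5 -8
3 11 -14
4 4 -8
4 11 -15
5 3 -8
5 11 -16
6 2 -8
6 11 -17
7 1 -8
7 11 -18
8 1 -9
8 10 -18
9 1 -10
9 9 -18
10 1 -11
10 8 -18
11 1 -12
11 7 -18
12 1 -13
12 2 -14
12 3 -15
12 4 -16
12 5 -17
12 6 -18

Derivation:
Walk ring at distance 5 from (7, 6, -13):
Start at center + D4*5 = (2, 6, -8)
  hex 0: (2, 6, -8)
  hex 1: (3, 5, -8)
  hex 2: (4, 4, -8)
  hex 3: (5, 3, -8)
  hex 4: (6, 2, -8)
  hex 5: (7, 1, -8)
  hex 6: (8, 1, -9)
  hex 7: (9, 1, -10)
  hex 8: (10, 1, -11)
  hex 9: (11, 1, -12)
  hex 10: (12, 1, -13)
  hex 11: (12, 2, -14)
  hex 12: (12, 3, -15)
  hex 13: (12, 4, -16)
  hex 14: (12, 5, -17)
  hex 15: (12, 6, -18)
  hex 16: (11, 7, -18)
  hex 17: (10, 8, -18)
  hex 18: (9, 9, -18)
  hex 19: (8, 10, -18)
  hex 20: (7, 11, -18)
  hex 21: (6, 11, -17)
  hex 22: (5, 11, -16)
  hex 23: (4, 11, -15)
  hex 24: (3, 11, -14)
  hex 25: (2, 11, -13)
  hex 26: (2, 10, -12)
  hex 27: (2, 9, -11)
  hex 28: (2, 8, -10)
  hex 29: (2, 7, -9)
Sorted: 30 hexes.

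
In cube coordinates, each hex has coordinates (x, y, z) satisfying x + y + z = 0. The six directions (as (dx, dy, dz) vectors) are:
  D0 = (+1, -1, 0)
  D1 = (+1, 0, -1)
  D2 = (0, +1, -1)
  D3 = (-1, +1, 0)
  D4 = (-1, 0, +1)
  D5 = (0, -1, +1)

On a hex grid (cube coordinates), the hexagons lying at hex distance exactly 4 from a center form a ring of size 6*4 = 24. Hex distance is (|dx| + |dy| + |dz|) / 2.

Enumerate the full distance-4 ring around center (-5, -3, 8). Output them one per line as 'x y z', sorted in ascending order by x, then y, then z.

Answer: -9 -3 12
-9 -2 11
-9 -1 10
-9 0 9
-9 1 8
-8 -4 12
-8 1 7
-7 -5 12
-7 1 6
-6 -6 12
-6 1 5
-5 -7 12
-5 1 4
-4 -7 11
-4 0 4
-3 -7 10
-3 -1 4
-2 -7 9
-2 -2 4
-1 -7 8
-1 -6 7
-1 -5 6
-1 -4 5
-1 -3 4

Derivation:
Walk ring at distance 4 from (-5, -3, 8):
Start at center + D4*4 = (-9, -3, 12)
  hex 0: (-9, -3, 12)
  hex 1: (-8, -4, 12)
  hex 2: (-7, -5, 12)
  hex 3: (-6, -6, 12)
  hex 4: (-5, -7, 12)
  hex 5: (-4, -7, 11)
  hex 6: (-3, -7, 10)
  hex 7: (-2, -7, 9)
  hex 8: (-1, -7, 8)
  hex 9: (-1, -6, 7)
  hex 10: (-1, -5, 6)
  hex 11: (-1, -4, 5)
  hex 12: (-1, -3, 4)
  hex 13: (-2, -2, 4)
  hex 14: (-3, -1, 4)
  hex 15: (-4, 0, 4)
  hex 16: (-5, 1, 4)
  hex 17: (-6, 1, 5)
  hex 18: (-7, 1, 6)
  hex 19: (-8, 1, 7)
  hex 20: (-9, 1, 8)
  hex 21: (-9, 0, 9)
  hex 22: (-9, -1, 10)
  hex 23: (-9, -2, 11)
Sorted: 24 hexes.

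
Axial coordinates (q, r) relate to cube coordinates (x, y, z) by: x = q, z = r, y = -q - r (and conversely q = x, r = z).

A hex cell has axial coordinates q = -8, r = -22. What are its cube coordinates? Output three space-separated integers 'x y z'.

Answer: -8 30 -22

Derivation:
x = q = -8
z = r = -22
y = -x - z = -(-8) - (-22) = 30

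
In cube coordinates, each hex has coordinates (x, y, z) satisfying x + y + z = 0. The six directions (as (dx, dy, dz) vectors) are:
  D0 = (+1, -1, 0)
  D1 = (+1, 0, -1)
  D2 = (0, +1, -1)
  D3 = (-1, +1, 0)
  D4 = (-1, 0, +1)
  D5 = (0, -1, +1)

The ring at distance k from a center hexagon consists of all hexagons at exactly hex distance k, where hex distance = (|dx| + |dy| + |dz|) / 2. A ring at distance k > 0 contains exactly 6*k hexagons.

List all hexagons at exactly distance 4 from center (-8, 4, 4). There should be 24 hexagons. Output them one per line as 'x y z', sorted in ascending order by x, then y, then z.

Walk ring at distance 4 from (-8, 4, 4):
Start at center + D4*4 = (-12, 4, 8)
  hex 0: (-12, 4, 8)
  hex 1: (-11, 3, 8)
  hex 2: (-10, 2, 8)
  hex 3: (-9, 1, 8)
  hex 4: (-8, 0, 8)
  hex 5: (-7, 0, 7)
  hex 6: (-6, 0, 6)
  hex 7: (-5, 0, 5)
  hex 8: (-4, 0, 4)
  hex 9: (-4, 1, 3)
  hex 10: (-4, 2, 2)
  hex 11: (-4, 3, 1)
  hex 12: (-4, 4, 0)
  hex 13: (-5, 5, 0)
  hex 14: (-6, 6, 0)
  hex 15: (-7, 7, 0)
  hex 16: (-8, 8, 0)
  hex 17: (-9, 8, 1)
  hex 18: (-10, 8, 2)
  hex 19: (-11, 8, 3)
  hex 20: (-12, 8, 4)
  hex 21: (-12, 7, 5)
  hex 22: (-12, 6, 6)
  hex 23: (-12, 5, 7)
Sorted: 24 hexes.

Answer: -12 4 8
-12 5 7
-12 6 6
-12 7 5
-12 8 4
-11 3 8
-11 8 3
-10 2 8
-10 8 2
-9 1 8
-9 8 1
-8 0 8
-8 8 0
-7 0 7
-7 7 0
-6 0 6
-6 6 0
-5 0 5
-5 5 0
-4 0 4
-4 1 3
-4 2 2
-4 3 1
-4 4 0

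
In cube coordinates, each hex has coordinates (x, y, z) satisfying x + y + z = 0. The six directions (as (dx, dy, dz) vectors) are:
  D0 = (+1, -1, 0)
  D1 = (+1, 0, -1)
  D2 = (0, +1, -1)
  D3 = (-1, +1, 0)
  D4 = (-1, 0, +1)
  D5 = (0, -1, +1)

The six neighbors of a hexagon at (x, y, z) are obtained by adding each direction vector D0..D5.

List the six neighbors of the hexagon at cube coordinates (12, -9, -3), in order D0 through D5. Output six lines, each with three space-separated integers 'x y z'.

Answer: 13 -10 -3
13 -9 -4
12 -8 -4
11 -8 -3
11 -9 -2
12 -10 -2

Derivation:
Center: (12, -9, -3). Add each direction:
  D0: (12, -9, -3) + (1, -1, 0) = (13, -10, -3)
  D1: (12, -9, -3) + (1, 0, -1) = (13, -9, -4)
  D2: (12, -9, -3) + (0, 1, -1) = (12, -8, -4)
  D3: (12, -9, -3) + (-1, 1, 0) = (11, -8, -3)
  D4: (12, -9, -3) + (-1, 0, 1) = (11, -9, -2)
  D5: (12, -9, -3) + (0, -1, 1) = (12, -10, -2)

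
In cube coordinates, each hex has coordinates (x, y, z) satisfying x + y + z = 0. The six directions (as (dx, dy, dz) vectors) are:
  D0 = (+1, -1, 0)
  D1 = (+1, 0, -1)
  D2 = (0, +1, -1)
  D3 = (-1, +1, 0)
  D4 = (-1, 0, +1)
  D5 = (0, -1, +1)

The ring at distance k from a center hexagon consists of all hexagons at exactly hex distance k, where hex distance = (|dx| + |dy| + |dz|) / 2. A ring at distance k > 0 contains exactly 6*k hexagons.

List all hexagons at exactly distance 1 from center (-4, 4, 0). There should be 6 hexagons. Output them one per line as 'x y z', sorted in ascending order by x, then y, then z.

Answer: -5 4 1
-5 5 0
-4 3 1
-4 5 -1
-3 3 0
-3 4 -1

Derivation:
Walk ring at distance 1 from (-4, 4, 0):
Start at center + D4*1 = (-5, 4, 1)
  hex 0: (-5, 4, 1)
  hex 1: (-4, 3, 1)
  hex 2: (-3, 3, 0)
  hex 3: (-3, 4, -1)
  hex 4: (-4, 5, -1)
  hex 5: (-5, 5, 0)
Sorted: 6 hexes.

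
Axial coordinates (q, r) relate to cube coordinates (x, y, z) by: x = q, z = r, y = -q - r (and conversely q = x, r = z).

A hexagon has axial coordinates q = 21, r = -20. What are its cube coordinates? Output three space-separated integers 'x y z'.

Answer: 21 -1 -20

Derivation:
x = q = 21
z = r = -20
y = -x - z = -(21) - (-20) = -1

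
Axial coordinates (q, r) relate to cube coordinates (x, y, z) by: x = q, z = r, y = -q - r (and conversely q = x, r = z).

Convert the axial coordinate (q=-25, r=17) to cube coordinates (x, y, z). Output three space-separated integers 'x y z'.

Answer: -25 8 17

Derivation:
x = q = -25
z = r = 17
y = -x - z = -(-25) - (17) = 8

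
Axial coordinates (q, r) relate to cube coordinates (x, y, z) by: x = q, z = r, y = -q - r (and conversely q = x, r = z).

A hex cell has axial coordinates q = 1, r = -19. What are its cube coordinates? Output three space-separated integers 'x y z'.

x = q = 1
z = r = -19
y = -x - z = -(1) - (-19) = 18

Answer: 1 18 -19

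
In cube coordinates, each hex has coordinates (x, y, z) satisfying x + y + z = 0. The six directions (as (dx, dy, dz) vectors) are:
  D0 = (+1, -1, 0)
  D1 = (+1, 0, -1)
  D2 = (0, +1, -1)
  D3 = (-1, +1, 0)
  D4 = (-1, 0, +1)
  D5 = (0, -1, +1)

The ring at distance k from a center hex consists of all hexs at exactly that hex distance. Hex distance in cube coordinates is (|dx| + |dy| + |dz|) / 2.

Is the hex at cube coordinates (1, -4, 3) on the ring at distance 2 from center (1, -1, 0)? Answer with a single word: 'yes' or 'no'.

Answer: no

Derivation:
|px - cx| = |1 - 1| = 0
|py - cy| = |-4 - (-1)| = 3
|pz - cz| = |3 - 0| = 3
distance = (0+3+3)/2 = 6/2 = 3
radius = 2; distance != radius -> no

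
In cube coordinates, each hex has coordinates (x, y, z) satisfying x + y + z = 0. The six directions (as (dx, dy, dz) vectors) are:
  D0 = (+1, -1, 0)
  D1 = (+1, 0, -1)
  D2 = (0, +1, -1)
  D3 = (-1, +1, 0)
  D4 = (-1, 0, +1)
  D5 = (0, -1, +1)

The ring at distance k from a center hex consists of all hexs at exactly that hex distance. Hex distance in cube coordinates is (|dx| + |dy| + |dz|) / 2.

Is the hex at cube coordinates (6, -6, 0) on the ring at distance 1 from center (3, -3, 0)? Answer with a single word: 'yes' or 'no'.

Answer: no

Derivation:
|px - cx| = |6 - 3| = 3
|py - cy| = |-6 - (-3)| = 3
|pz - cz| = |0 - 0| = 0
distance = (3+3+0)/2 = 6/2 = 3
radius = 1; distance != radius -> no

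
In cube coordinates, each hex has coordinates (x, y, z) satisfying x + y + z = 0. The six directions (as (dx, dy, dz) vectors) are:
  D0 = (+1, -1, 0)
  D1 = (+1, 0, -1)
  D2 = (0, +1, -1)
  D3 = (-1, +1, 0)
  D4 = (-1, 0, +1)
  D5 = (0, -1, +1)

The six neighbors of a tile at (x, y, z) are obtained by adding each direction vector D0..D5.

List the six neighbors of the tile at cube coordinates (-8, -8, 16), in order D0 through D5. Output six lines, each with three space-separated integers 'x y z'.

Center: (-8, -8, 16). Add each direction:
  D0: (-8, -8, 16) + (1, -1, 0) = (-7, -9, 16)
  D1: (-8, -8, 16) + (1, 0, -1) = (-7, -8, 15)
  D2: (-8, -8, 16) + (0, 1, -1) = (-8, -7, 15)
  D3: (-8, -8, 16) + (-1, 1, 0) = (-9, -7, 16)
  D4: (-8, -8, 16) + (-1, 0, 1) = (-9, -8, 17)
  D5: (-8, -8, 16) + (0, -1, 1) = (-8, -9, 17)

Answer: -7 -9 16
-7 -8 15
-8 -7 15
-9 -7 16
-9 -8 17
-8 -9 17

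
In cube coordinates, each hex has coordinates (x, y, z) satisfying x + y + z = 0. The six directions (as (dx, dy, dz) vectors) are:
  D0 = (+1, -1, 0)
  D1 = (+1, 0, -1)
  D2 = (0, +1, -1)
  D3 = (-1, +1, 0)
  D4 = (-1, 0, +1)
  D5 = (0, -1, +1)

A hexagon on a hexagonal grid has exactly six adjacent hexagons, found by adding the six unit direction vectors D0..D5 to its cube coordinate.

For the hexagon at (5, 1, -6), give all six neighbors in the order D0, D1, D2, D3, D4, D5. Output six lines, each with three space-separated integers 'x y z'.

Answer: 6 0 -6
6 1 -7
5 2 -7
4 2 -6
4 1 -5
5 0 -5

Derivation:
Center: (5, 1, -6). Add each direction:
  D0: (5, 1, -6) + (1, -1, 0) = (6, 0, -6)
  D1: (5, 1, -6) + (1, 0, -1) = (6, 1, -7)
  D2: (5, 1, -6) + (0, 1, -1) = (5, 2, -7)
  D3: (5, 1, -6) + (-1, 1, 0) = (4, 2, -6)
  D4: (5, 1, -6) + (-1, 0, 1) = (4, 1, -5)
  D5: (5, 1, -6) + (0, -1, 1) = (5, 0, -5)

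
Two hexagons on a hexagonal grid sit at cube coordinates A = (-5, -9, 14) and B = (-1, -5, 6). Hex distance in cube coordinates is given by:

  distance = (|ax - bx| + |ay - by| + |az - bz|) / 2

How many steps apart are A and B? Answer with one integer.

Answer: 8

Derivation:
|ax - bx| = |-5 - (-1)| = 4
|ay - by| = |-9 - (-5)| = 4
|az - bz| = |14 - 6| = 8
distance = (4 + 4 + 8) / 2 = 16 / 2 = 8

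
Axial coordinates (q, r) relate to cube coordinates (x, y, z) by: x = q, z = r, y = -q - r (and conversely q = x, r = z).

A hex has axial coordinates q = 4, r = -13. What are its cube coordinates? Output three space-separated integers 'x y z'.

x = q = 4
z = r = -13
y = -x - z = -(4) - (-13) = 9

Answer: 4 9 -13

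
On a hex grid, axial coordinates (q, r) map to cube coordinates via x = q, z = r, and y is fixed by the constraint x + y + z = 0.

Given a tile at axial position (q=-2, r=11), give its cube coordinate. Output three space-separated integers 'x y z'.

x = q = -2
z = r = 11
y = -x - z = -(-2) - (11) = -9

Answer: -2 -9 11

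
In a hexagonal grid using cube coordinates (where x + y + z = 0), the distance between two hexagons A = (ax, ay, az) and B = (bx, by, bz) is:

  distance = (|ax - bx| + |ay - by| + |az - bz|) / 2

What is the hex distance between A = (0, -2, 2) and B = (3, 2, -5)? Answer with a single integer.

|ax - bx| = |0 - 3| = 3
|ay - by| = |-2 - 2| = 4
|az - bz| = |2 - (-5)| = 7
distance = (3 + 4 + 7) / 2 = 14 / 2 = 7

Answer: 7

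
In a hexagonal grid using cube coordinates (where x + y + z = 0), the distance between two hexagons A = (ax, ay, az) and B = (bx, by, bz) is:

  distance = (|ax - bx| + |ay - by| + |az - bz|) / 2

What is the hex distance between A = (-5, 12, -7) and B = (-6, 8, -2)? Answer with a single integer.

Answer: 5

Derivation:
|ax - bx| = |-5 - (-6)| = 1
|ay - by| = |12 - 8| = 4
|az - bz| = |-7 - (-2)| = 5
distance = (1 + 4 + 5) / 2 = 10 / 2 = 5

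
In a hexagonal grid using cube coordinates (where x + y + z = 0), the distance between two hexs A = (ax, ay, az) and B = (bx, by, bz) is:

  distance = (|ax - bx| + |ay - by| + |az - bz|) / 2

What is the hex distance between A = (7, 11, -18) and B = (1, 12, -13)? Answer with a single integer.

|ax - bx| = |7 - 1| = 6
|ay - by| = |11 - 12| = 1
|az - bz| = |-18 - (-13)| = 5
distance = (6 + 1 + 5) / 2 = 12 / 2 = 6

Answer: 6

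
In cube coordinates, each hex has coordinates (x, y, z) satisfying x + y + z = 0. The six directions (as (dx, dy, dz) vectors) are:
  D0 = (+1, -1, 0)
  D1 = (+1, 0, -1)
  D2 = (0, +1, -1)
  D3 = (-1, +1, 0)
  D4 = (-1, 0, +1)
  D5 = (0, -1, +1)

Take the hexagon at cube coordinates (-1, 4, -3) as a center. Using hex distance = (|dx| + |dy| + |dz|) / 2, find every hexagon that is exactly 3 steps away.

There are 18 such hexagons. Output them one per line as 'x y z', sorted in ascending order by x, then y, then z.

Walk ring at distance 3 from (-1, 4, -3):
Start at center + D4*3 = (-4, 4, 0)
  hex 0: (-4, 4, 0)
  hex 1: (-3, 3, 0)
  hex 2: (-2, 2, 0)
  hex 3: (-1, 1, 0)
  hex 4: (0, 1, -1)
  hex 5: (1, 1, -2)
  hex 6: (2, 1, -3)
  hex 7: (2, 2, -4)
  hex 8: (2, 3, -5)
  hex 9: (2, 4, -6)
  hex 10: (1, 5, -6)
  hex 11: (0, 6, -6)
  hex 12: (-1, 7, -6)
  hex 13: (-2, 7, -5)
  hex 14: (-3, 7, -4)
  hex 15: (-4, 7, -3)
  hex 16: (-4, 6, -2)
  hex 17: (-4, 5, -1)
Sorted: 18 hexes.

Answer: -4 4 0
-4 5 -1
-4 6 -2
-4 7 -3
-3 3 0
-3 7 -4
-2 2 0
-2 7 -5
-1 1 0
-1 7 -6
0 1 -1
0 6 -6
1 1 -2
1 5 -6
2 1 -3
2 2 -4
2 3 -5
2 4 -6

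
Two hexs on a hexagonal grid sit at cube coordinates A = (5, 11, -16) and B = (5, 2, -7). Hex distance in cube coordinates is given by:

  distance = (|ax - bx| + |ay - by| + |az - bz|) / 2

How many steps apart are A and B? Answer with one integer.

|ax - bx| = |5 - 5| = 0
|ay - by| = |11 - 2| = 9
|az - bz| = |-16 - (-7)| = 9
distance = (0 + 9 + 9) / 2 = 18 / 2 = 9

Answer: 9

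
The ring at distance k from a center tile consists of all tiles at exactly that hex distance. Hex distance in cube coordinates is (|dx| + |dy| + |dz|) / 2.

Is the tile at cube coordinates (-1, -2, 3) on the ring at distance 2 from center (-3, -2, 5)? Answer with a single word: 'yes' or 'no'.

|px - cx| = |-1 - (-3)| = 2
|py - cy| = |-2 - (-2)| = 0
|pz - cz| = |3 - 5| = 2
distance = (2+0+2)/2 = 4/2 = 2
radius = 2; distance == radius -> yes

Answer: yes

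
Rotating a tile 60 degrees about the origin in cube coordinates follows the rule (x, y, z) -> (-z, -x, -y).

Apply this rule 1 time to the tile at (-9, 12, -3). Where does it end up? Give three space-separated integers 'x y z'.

Answer: 3 9 -12

Derivation:
Start: (-9, 12, -3)
Step 1: (-9, 12, -3) -> (-(-3), -(-9), -(12)) = (3, 9, -12)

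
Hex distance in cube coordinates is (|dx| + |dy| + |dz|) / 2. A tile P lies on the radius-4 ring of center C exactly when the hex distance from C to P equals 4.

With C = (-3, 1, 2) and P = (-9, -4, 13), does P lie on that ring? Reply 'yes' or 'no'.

|px - cx| = |-9 - (-3)| = 6
|py - cy| = |-4 - 1| = 5
|pz - cz| = |13 - 2| = 11
distance = (6+5+11)/2 = 22/2 = 11
radius = 4; distance != radius -> no

Answer: no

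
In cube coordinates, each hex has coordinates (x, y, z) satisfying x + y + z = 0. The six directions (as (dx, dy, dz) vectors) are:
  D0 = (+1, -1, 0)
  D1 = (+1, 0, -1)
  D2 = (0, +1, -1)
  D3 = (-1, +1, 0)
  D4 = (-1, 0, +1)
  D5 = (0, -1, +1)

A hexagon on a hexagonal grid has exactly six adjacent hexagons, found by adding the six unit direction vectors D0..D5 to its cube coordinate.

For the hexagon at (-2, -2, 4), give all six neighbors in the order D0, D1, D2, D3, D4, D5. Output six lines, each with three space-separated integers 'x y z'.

Answer: -1 -3 4
-1 -2 3
-2 -1 3
-3 -1 4
-3 -2 5
-2 -3 5

Derivation:
Center: (-2, -2, 4). Add each direction:
  D0: (-2, -2, 4) + (1, -1, 0) = (-1, -3, 4)
  D1: (-2, -2, 4) + (1, 0, -1) = (-1, -2, 3)
  D2: (-2, -2, 4) + (0, 1, -1) = (-2, -1, 3)
  D3: (-2, -2, 4) + (-1, 1, 0) = (-3, -1, 4)
  D4: (-2, -2, 4) + (-1, 0, 1) = (-3, -2, 5)
  D5: (-2, -2, 4) + (0, -1, 1) = (-2, -3, 5)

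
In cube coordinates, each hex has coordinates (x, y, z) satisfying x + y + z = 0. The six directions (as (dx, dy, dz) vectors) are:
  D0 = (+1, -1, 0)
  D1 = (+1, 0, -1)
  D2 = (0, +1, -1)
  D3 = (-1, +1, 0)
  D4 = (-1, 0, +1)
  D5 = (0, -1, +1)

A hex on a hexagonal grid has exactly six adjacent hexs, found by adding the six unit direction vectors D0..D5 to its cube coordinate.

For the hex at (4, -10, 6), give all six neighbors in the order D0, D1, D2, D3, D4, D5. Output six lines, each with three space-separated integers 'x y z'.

Center: (4, -10, 6). Add each direction:
  D0: (4, -10, 6) + (1, -1, 0) = (5, -11, 6)
  D1: (4, -10, 6) + (1, 0, -1) = (5, -10, 5)
  D2: (4, -10, 6) + (0, 1, -1) = (4, -9, 5)
  D3: (4, -10, 6) + (-1, 1, 0) = (3, -9, 6)
  D4: (4, -10, 6) + (-1, 0, 1) = (3, -10, 7)
  D5: (4, -10, 6) + (0, -1, 1) = (4, -11, 7)

Answer: 5 -11 6
5 -10 5
4 -9 5
3 -9 6
3 -10 7
4 -11 7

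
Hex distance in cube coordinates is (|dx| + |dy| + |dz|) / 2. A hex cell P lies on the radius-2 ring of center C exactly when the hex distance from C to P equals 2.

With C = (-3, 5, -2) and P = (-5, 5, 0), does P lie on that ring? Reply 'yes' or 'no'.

|px - cx| = |-5 - (-3)| = 2
|py - cy| = |5 - 5| = 0
|pz - cz| = |0 - (-2)| = 2
distance = (2+0+2)/2 = 4/2 = 2
radius = 2; distance == radius -> yes

Answer: yes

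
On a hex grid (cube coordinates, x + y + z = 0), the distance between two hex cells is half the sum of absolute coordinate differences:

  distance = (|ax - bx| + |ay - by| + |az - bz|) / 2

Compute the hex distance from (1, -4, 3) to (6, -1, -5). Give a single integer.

|ax - bx| = |1 - 6| = 5
|ay - by| = |-4 - (-1)| = 3
|az - bz| = |3 - (-5)| = 8
distance = (5 + 3 + 8) / 2 = 16 / 2 = 8

Answer: 8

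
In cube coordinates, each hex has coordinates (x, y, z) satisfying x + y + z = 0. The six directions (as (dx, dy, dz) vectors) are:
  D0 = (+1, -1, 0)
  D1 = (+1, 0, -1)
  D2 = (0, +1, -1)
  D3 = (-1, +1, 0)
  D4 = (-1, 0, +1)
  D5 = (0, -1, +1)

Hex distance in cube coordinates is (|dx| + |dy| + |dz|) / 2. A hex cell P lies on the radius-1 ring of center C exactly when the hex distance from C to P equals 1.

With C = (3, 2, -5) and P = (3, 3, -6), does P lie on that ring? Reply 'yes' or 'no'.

Answer: yes

Derivation:
|px - cx| = |3 - 3| = 0
|py - cy| = |3 - 2| = 1
|pz - cz| = |-6 - (-5)| = 1
distance = (0+1+1)/2 = 2/2 = 1
radius = 1; distance == radius -> yes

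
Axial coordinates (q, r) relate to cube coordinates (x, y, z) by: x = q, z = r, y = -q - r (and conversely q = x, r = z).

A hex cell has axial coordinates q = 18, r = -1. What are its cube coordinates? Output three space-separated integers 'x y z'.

x = q = 18
z = r = -1
y = -x - z = -(18) - (-1) = -17

Answer: 18 -17 -1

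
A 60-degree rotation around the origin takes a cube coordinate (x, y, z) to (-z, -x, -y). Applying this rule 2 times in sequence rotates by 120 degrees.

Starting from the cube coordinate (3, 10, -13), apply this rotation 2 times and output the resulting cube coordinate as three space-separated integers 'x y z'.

Answer: 10 -13 3

Derivation:
Start: (3, 10, -13)
Step 1: (3, 10, -13) -> (-(-13), -(3), -(10)) = (13, -3, -10)
Step 2: (13, -3, -10) -> (-(-10), -(13), -(-3)) = (10, -13, 3)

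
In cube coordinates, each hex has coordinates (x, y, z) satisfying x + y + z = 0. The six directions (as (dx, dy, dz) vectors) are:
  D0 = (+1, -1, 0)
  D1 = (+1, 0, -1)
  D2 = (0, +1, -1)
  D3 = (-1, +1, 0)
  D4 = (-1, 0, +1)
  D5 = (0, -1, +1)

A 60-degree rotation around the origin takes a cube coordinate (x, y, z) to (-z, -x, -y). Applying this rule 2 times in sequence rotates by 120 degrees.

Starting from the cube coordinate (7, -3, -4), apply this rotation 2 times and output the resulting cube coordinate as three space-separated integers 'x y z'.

Start: (7, -3, -4)
Step 1: (7, -3, -4) -> (-(-4), -(7), -(-3)) = (4, -7, 3)
Step 2: (4, -7, 3) -> (-(3), -(4), -(-7)) = (-3, -4, 7)

Answer: -3 -4 7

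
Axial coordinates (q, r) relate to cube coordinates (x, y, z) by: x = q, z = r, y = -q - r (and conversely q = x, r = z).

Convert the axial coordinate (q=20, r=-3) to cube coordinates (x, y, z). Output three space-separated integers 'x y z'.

x = q = 20
z = r = -3
y = -x - z = -(20) - (-3) = -17

Answer: 20 -17 -3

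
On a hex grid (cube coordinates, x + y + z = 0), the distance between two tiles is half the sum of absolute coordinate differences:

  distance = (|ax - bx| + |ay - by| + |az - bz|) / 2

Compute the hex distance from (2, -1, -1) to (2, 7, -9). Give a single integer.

Answer: 8

Derivation:
|ax - bx| = |2 - 2| = 0
|ay - by| = |-1 - 7| = 8
|az - bz| = |-1 - (-9)| = 8
distance = (0 + 8 + 8) / 2 = 16 / 2 = 8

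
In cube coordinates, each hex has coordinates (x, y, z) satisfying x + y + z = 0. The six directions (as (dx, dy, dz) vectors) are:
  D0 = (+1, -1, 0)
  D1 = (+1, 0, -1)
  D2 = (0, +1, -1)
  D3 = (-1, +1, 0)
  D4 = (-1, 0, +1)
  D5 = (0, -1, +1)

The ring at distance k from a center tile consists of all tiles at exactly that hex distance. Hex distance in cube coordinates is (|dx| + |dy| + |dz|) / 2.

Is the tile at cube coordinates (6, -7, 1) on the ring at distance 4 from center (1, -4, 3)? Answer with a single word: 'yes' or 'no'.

|px - cx| = |6 - 1| = 5
|py - cy| = |-7 - (-4)| = 3
|pz - cz| = |1 - 3| = 2
distance = (5+3+2)/2 = 10/2 = 5
radius = 4; distance != radius -> no

Answer: no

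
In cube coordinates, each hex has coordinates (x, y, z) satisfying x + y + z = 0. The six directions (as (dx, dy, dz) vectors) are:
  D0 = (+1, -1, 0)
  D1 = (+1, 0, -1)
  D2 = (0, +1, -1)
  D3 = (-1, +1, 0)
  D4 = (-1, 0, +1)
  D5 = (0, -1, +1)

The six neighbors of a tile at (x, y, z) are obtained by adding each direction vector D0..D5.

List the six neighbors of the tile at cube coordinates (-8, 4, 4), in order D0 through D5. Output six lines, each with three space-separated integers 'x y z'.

Center: (-8, 4, 4). Add each direction:
  D0: (-8, 4, 4) + (1, -1, 0) = (-7, 3, 4)
  D1: (-8, 4, 4) + (1, 0, -1) = (-7, 4, 3)
  D2: (-8, 4, 4) + (0, 1, -1) = (-8, 5, 3)
  D3: (-8, 4, 4) + (-1, 1, 0) = (-9, 5, 4)
  D4: (-8, 4, 4) + (-1, 0, 1) = (-9, 4, 5)
  D5: (-8, 4, 4) + (0, -1, 1) = (-8, 3, 5)

Answer: -7 3 4
-7 4 3
-8 5 3
-9 5 4
-9 4 5
-8 3 5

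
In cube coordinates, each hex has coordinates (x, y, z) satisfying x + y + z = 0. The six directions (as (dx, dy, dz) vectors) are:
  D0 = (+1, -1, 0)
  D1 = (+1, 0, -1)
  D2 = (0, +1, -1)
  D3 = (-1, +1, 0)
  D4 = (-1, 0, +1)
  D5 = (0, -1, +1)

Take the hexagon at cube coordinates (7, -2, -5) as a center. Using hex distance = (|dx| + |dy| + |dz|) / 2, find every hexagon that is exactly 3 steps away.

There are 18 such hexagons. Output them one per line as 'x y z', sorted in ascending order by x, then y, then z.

Answer: 4 -2 -2
4 -1 -3
4 0 -4
4 1 -5
5 -3 -2
5 1 -6
6 -4 -2
6 1 -7
7 -5 -2
7 1 -8
8 -5 -3
8 0 -8
9 -5 -4
9 -1 -8
10 -5 -5
10 -4 -6
10 -3 -7
10 -2 -8

Derivation:
Walk ring at distance 3 from (7, -2, -5):
Start at center + D4*3 = (4, -2, -2)
  hex 0: (4, -2, -2)
  hex 1: (5, -3, -2)
  hex 2: (6, -4, -2)
  hex 3: (7, -5, -2)
  hex 4: (8, -5, -3)
  hex 5: (9, -5, -4)
  hex 6: (10, -5, -5)
  hex 7: (10, -4, -6)
  hex 8: (10, -3, -7)
  hex 9: (10, -2, -8)
  hex 10: (9, -1, -8)
  hex 11: (8, 0, -8)
  hex 12: (7, 1, -8)
  hex 13: (6, 1, -7)
  hex 14: (5, 1, -6)
  hex 15: (4, 1, -5)
  hex 16: (4, 0, -4)
  hex 17: (4, -1, -3)
Sorted: 18 hexes.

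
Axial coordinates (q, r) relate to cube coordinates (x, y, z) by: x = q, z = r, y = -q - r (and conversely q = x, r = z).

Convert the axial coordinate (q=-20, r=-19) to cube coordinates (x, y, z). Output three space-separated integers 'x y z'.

Answer: -20 39 -19

Derivation:
x = q = -20
z = r = -19
y = -x - z = -(-20) - (-19) = 39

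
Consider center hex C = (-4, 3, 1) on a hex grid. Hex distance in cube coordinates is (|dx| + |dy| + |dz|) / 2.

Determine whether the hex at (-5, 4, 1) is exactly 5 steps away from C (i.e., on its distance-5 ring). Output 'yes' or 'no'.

|px - cx| = |-5 - (-4)| = 1
|py - cy| = |4 - 3| = 1
|pz - cz| = |1 - 1| = 0
distance = (1+1+0)/2 = 2/2 = 1
radius = 5; distance != radius -> no

Answer: no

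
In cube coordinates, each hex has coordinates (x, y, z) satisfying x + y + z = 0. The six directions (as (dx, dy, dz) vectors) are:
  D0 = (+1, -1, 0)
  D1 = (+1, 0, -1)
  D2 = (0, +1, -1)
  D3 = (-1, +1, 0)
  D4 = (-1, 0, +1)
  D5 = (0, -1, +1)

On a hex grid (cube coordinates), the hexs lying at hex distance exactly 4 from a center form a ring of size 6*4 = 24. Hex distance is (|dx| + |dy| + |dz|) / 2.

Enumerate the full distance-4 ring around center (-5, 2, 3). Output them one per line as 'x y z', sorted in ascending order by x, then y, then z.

Answer: -9 2 7
-9 3 6
-9 4 5
-9 5 4
-9 6 3
-8 1 7
-8 6 2
-7 0 7
-7 6 1
-6 -1 7
-6 6 0
-5 -2 7
-5 6 -1
-4 -2 6
-4 5 -1
-3 -2 5
-3 4 -1
-2 -2 4
-2 3 -1
-1 -2 3
-1 -1 2
-1 0 1
-1 1 0
-1 2 -1

Derivation:
Walk ring at distance 4 from (-5, 2, 3):
Start at center + D4*4 = (-9, 2, 7)
  hex 0: (-9, 2, 7)
  hex 1: (-8, 1, 7)
  hex 2: (-7, 0, 7)
  hex 3: (-6, -1, 7)
  hex 4: (-5, -2, 7)
  hex 5: (-4, -2, 6)
  hex 6: (-3, -2, 5)
  hex 7: (-2, -2, 4)
  hex 8: (-1, -2, 3)
  hex 9: (-1, -1, 2)
  hex 10: (-1, 0, 1)
  hex 11: (-1, 1, 0)
  hex 12: (-1, 2, -1)
  hex 13: (-2, 3, -1)
  hex 14: (-3, 4, -1)
  hex 15: (-4, 5, -1)
  hex 16: (-5, 6, -1)
  hex 17: (-6, 6, 0)
  hex 18: (-7, 6, 1)
  hex 19: (-8, 6, 2)
  hex 20: (-9, 6, 3)
  hex 21: (-9, 5, 4)
  hex 22: (-9, 4, 5)
  hex 23: (-9, 3, 6)
Sorted: 24 hexes.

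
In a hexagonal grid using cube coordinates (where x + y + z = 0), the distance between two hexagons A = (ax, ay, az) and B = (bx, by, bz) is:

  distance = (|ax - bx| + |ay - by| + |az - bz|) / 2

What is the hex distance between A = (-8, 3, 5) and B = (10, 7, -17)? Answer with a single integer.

|ax - bx| = |-8 - 10| = 18
|ay - by| = |3 - 7| = 4
|az - bz| = |5 - (-17)| = 22
distance = (18 + 4 + 22) / 2 = 44 / 2 = 22

Answer: 22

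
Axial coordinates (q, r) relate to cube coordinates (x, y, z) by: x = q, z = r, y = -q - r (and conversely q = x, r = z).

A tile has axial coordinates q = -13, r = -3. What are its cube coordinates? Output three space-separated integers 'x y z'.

x = q = -13
z = r = -3
y = -x - z = -(-13) - (-3) = 16

Answer: -13 16 -3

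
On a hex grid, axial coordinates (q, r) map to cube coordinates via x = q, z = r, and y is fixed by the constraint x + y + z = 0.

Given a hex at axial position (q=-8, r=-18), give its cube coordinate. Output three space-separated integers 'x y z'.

x = q = -8
z = r = -18
y = -x - z = -(-8) - (-18) = 26

Answer: -8 26 -18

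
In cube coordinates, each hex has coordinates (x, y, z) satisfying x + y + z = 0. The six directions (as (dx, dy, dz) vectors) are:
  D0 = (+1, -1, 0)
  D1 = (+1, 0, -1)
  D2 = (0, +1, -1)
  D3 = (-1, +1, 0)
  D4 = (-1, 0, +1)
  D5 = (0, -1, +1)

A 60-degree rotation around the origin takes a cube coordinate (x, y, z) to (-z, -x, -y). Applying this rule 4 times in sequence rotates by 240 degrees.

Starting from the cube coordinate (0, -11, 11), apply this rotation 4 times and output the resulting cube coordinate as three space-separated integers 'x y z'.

Answer: 11 0 -11

Derivation:
Start: (0, -11, 11)
Step 1: (0, -11, 11) -> (-(11), -(0), -(-11)) = (-11, 0, 11)
Step 2: (-11, 0, 11) -> (-(11), -(-11), -(0)) = (-11, 11, 0)
Step 3: (-11, 11, 0) -> (-(0), -(-11), -(11)) = (0, 11, -11)
Step 4: (0, 11, -11) -> (-(-11), -(0), -(11)) = (11, 0, -11)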